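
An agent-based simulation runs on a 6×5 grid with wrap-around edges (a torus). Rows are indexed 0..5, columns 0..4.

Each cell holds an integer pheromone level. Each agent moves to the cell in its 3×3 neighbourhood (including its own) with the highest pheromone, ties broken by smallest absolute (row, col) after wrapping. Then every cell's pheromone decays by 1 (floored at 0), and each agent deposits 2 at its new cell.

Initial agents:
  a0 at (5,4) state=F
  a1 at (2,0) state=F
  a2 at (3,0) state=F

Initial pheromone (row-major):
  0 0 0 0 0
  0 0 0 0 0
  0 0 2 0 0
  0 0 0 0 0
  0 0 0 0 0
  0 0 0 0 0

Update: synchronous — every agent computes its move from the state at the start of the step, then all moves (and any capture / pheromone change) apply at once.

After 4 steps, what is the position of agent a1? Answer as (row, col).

(0, 0)

t=1: a0@(0,0) a1@(1,0) a2@(2,0) | pheromone: 2 0 0 0 0 / 2 0 0 0 0 / 2 0 1 0 0 / 0 0 0 0 0 / 0 0 0 0 0 / 0 0 0 0 0
t=2: a0@(0,0) a1@(0,0) a2@(1,0) | pheromone: 5 0 0 0 0 / 3 0 0 0 0 / 1 0 0 0 0 / 0 0 0 0 0 / 0 0 0 0 0 / 0 0 0 0 0
t=3: a0@(0,0) a1@(0,0) a2@(0,0) | pheromone: 10 0 0 0 0 / 2 0 0 0 0 / 0 0 0 0 0 / 0 0 0 0 0 / 0 0 0 0 0 / 0 0 0 0 0
t=4: a0@(0,0) a1@(0,0) a2@(0,0) | pheromone: 15 0 0 0 0 / 1 0 0 0 0 / 0 0 0 0 0 / 0 0 0 0 0 / 0 0 0 0 0 / 0 0 0 0 0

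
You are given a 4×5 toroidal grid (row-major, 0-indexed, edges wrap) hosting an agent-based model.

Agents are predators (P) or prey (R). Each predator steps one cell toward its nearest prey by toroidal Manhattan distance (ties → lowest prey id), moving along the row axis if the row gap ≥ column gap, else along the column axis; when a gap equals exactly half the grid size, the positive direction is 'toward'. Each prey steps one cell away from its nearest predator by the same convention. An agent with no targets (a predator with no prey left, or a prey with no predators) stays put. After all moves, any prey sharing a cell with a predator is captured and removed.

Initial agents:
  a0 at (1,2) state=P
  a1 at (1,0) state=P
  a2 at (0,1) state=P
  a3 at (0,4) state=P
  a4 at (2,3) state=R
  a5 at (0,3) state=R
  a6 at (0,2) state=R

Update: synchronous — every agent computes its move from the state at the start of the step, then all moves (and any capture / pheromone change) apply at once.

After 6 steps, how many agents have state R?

1

t=1: a0@(0,2):P a1@(1,4):P a2@(0,2):P a3@(0,3):P a4@(3,3):R a6@(3,2):R
t=2: a0@(3,2):P a1@(2,4):P a2@(3,2):P a3@(3,3):P a4@(2,3):R a6@(2,2):R
t=3: a0@(2,2):P a1@(2,3):P a2@(2,2):P a3@(2,3):P a6@(1,2):R
t=4: a0@(1,2):P a1@(1,3):P a2@(1,2):P a3@(1,3):P a6@(0,2):R
t=5: a0@(0,2):P a1@(0,3):P a2@(0,2):P a3@(0,3):P a6@(3,2):R
t=6: a0@(3,2):P a1@(3,3):P a2@(3,2):P a3@(3,3):P a6@(2,2):R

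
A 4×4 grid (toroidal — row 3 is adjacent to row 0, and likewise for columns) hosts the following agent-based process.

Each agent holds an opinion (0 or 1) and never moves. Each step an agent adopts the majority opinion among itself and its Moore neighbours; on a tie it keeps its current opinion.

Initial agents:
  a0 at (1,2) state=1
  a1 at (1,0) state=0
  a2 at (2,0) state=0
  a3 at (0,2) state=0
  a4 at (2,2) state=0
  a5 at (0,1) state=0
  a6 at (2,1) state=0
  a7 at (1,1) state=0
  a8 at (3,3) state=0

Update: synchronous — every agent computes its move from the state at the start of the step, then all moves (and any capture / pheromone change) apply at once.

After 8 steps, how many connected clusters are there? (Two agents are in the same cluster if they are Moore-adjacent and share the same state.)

t=1: a0@(1,2):0 a1@(1,0):0 a2@(2,0):0 a3@(0,2):0 a4@(2,2):0 a5@(0,1):0 a6@(2,1):0 a7@(1,1):0 a8@(3,3):0
t=2: (unchanged — steady state)

1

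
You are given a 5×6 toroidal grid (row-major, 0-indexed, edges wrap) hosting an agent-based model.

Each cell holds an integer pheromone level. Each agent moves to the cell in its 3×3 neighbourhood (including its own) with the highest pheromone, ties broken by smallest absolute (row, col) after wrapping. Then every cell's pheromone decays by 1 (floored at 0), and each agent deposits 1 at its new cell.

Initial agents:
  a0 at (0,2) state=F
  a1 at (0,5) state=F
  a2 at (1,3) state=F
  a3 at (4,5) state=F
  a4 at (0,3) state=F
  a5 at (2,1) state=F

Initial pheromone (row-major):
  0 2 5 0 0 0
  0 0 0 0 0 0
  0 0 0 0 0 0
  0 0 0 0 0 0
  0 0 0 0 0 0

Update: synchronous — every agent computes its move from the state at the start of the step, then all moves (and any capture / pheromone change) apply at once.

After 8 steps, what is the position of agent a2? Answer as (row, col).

(0, 2)

t=1: a0@(0,2) a1@(0,0) a2@(0,2) a3@(0,0) a4@(0,2) a5@(1,0) | pheromone: 2 1 7 0 0 0 / 1 0 0 0 0 0 / 0 0 0 0 0 0 / 0 0 0 0 0 0 / 0 0 0 0 0 0
t=2: a0@(0,2) a1@(0,0) a2@(0,2) a3@(0,0) a4@(0,2) a5@(0,0) | pheromone: 4 0 9 0 0 0 / 0 0 0 0 0 0 / 0 0 0 0 0 0 / 0 0 0 0 0 0 / 0 0 0 0 0 0
t=3: a0@(0,2) a1@(0,0) a2@(0,2) a3@(0,0) a4@(0,2) a5@(0,0) | pheromone: 6 0 11 0 0 0 / 0 0 0 0 0 0 / 0 0 0 0 0 0 / 0 0 0 0 0 0 / 0 0 0 0 0 0
t=4: a0@(0,2) a1@(0,0) a2@(0,2) a3@(0,0) a4@(0,2) a5@(0,0) | pheromone: 8 0 13 0 0 0 / 0 0 0 0 0 0 / 0 0 0 0 0 0 / 0 0 0 0 0 0 / 0 0 0 0 0 0
t=5: a0@(0,2) a1@(0,0) a2@(0,2) a3@(0,0) a4@(0,2) a5@(0,0) | pheromone: 10 0 15 0 0 0 / 0 0 0 0 0 0 / 0 0 0 0 0 0 / 0 0 0 0 0 0 / 0 0 0 0 0 0
t=6: a0@(0,2) a1@(0,0) a2@(0,2) a3@(0,0) a4@(0,2) a5@(0,0) | pheromone: 12 0 17 0 0 0 / 0 0 0 0 0 0 / 0 0 0 0 0 0 / 0 0 0 0 0 0 / 0 0 0 0 0 0
t=7: a0@(0,2) a1@(0,0) a2@(0,2) a3@(0,0) a4@(0,2) a5@(0,0) | pheromone: 14 0 19 0 0 0 / 0 0 0 0 0 0 / 0 0 0 0 0 0 / 0 0 0 0 0 0 / 0 0 0 0 0 0
t=8: a0@(0,2) a1@(0,0) a2@(0,2) a3@(0,0) a4@(0,2) a5@(0,0) | pheromone: 16 0 21 0 0 0 / 0 0 0 0 0 0 / 0 0 0 0 0 0 / 0 0 0 0 0 0 / 0 0 0 0 0 0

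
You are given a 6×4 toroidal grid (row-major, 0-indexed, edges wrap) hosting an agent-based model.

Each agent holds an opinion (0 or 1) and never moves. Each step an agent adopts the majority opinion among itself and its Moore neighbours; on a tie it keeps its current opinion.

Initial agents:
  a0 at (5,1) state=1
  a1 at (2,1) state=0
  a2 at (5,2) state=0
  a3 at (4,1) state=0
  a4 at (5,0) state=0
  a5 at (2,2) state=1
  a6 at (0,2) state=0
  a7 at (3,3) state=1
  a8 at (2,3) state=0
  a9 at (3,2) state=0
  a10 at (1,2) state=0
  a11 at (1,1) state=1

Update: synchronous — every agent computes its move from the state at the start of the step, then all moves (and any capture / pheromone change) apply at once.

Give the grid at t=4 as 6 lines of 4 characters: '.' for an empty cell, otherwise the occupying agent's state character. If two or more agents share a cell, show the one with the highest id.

..0.
.00.
.000
..00
.0..
000.

t=1: a0@(5,1):0 a1@(2,1):0 a2@(5,2):0 a3@(4,1):0 a4@(5,0):0 a5@(2,2):0 a6@(0,2):0 a7@(3,3):1 a8@(2,3):0 a9@(3,2):0 a10@(1,2):0 a11@(1,1):0
t=2: a0@(5,1):0 a1@(2,1):0 a2@(5,2):0 a3@(4,1):0 a4@(5,0):0 a5@(2,2):0 a6@(0,2):0 a7@(3,3):0 a8@(2,3):0 a9@(3,2):0 a10@(1,2):0 a11@(1,1):0
t=3: (unchanged — steady state)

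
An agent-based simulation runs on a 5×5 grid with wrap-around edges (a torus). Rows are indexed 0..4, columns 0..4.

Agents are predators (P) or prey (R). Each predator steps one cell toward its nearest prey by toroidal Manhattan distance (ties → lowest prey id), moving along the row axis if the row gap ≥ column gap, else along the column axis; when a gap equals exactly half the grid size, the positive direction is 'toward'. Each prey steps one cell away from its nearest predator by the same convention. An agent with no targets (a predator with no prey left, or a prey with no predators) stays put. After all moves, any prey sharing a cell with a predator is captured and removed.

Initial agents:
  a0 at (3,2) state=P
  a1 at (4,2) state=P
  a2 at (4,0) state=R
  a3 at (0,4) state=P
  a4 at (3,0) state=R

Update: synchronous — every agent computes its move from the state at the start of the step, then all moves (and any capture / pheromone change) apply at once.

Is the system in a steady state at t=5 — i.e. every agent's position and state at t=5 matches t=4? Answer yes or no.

no

t=1: a0@(3,1):P a1@(4,1):P a3@(4,4):P a4@(3,4):R
t=2: a0@(3,0):P a1@(4,0):P a3@(3,4):P a4@(2,4):R
t=3: a0@(2,0):P a1@(3,0):P a3@(2,4):P a4@(1,4):R
t=4: a0@(1,0):P a1@(2,0):P a3@(1,4):P a4@(0,4):R
t=5: a0@(0,0):P a1@(1,0):P a3@(0,4):P a4@(4,4):R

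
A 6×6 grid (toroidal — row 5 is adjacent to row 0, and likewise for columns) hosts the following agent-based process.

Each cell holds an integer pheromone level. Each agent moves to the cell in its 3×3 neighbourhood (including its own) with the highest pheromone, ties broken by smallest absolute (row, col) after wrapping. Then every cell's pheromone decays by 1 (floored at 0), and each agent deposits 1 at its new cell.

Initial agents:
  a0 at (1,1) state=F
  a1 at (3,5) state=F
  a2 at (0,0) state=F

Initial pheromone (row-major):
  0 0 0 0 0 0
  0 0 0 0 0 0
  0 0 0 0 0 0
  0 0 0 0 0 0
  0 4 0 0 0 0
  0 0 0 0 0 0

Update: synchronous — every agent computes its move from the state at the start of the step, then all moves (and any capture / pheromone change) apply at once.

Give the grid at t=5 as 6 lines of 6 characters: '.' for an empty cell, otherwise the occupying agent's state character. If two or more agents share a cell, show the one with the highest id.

F.....
......
F.....
......
......
......

t=1: a0@(0,0) a1@(2,0) a2@(0,0) | pheromone: 2 0 0 0 0 0 / 0 0 0 0 0 0 / 1 0 0 0 0 0 / 0 0 0 0 0 0 / 0 3 0 0 0 0 / 0 0 0 0 0 0
t=2: a0@(0,0) a1@(2,0) a2@(0,0) | pheromone: 3 0 0 0 0 0 / 0 0 0 0 0 0 / 1 0 0 0 0 0 / 0 0 0 0 0 0 / 0 2 0 0 0 0 / 0 0 0 0 0 0
t=3: a0@(0,0) a1@(2,0) a2@(0,0) | pheromone: 4 0 0 0 0 0 / 0 0 0 0 0 0 / 1 0 0 0 0 0 / 0 0 0 0 0 0 / 0 1 0 0 0 0 / 0 0 0 0 0 0
t=4: a0@(0,0) a1@(2,0) a2@(0,0) | pheromone: 5 0 0 0 0 0 / 0 0 0 0 0 0 / 1 0 0 0 0 0 / 0 0 0 0 0 0 / 0 0 0 0 0 0 / 0 0 0 0 0 0
t=5: a0@(0,0) a1@(2,0) a2@(0,0) | pheromone: 6 0 0 0 0 0 / 0 0 0 0 0 0 / 1 0 0 0 0 0 / 0 0 0 0 0 0 / 0 0 0 0 0 0 / 0 0 0 0 0 0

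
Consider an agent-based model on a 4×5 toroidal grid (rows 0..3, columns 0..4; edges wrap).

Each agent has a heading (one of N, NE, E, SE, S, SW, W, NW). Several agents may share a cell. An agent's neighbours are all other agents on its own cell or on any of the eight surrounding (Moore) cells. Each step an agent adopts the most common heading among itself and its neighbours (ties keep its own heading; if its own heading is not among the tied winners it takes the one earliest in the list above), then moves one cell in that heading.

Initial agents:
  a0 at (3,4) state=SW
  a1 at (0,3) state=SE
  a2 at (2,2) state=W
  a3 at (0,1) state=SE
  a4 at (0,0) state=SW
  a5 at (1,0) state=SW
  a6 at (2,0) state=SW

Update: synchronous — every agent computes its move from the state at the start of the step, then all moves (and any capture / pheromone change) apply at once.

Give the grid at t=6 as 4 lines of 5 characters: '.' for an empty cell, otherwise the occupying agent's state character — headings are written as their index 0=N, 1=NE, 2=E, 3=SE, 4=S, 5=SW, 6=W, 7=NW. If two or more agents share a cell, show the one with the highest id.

....5
...5.
56..5
....5

t=1: a0@(0,3):SW a1@(1,4):SE a2@(2,1):W a3@(1,0):SW a4@(1,4):SW a5@(2,4):SW a6@(3,4):SW
t=2: a0@(1,2):SW a1@(2,3):SW a2@(2,0):W a3@(2,4):SW a4@(2,3):SW a5@(3,3):SW a6@(0,3):SW
t=3: a0@(2,1):SW a1@(3,2):SW a2@(2,4):W a3@(3,3):SW a4@(3,2):SW a5@(0,2):SW a6@(1,2):SW
t=4: a0@(3,0):SW a1@(0,1):SW a2@(2,3):W a3@(0,2):SW a4@(0,1):SW a5@(1,1):SW a6@(2,1):SW
t=5: a0@(0,4):SW a1@(1,0):SW a2@(2,2):W a3@(1,1):SW a4@(1,0):SW a5@(2,0):SW a6@(3,0):SW
t=6: a0@(1,3):SW a1@(2,4):SW a2@(2,1):W a3@(2,0):SW a4@(2,4):SW a5@(3,4):SW a6@(0,4):SW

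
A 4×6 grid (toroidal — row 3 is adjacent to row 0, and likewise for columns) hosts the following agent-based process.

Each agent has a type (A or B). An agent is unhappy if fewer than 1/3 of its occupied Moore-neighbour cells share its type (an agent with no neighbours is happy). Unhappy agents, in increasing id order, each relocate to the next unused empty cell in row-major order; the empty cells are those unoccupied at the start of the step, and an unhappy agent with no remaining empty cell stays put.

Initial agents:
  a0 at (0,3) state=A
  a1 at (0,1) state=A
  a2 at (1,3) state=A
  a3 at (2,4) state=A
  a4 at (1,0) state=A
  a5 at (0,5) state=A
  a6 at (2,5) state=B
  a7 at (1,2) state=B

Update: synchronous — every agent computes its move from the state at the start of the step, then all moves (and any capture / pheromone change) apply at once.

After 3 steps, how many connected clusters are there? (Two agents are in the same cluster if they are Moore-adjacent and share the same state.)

4

t=1: a0@(0,3):A a1@(0,1):A a2@(1,3):A a3@(2,4):A a4@(1,0):A a5@(0,5):A a6@(0,0):B a7@(0,2):B
t=2: a0@(0,3):A a1@(0,1):A a2@(1,3):A a3@(2,4):A a4@(1,0):A a5@(0,5):A a6@(0,4):B a7@(1,1):B
t=3: a0@(0,3):A a1@(0,1):A a2@(1,3):A a3@(2,4):A a4@(1,0):A a5@(0,5):A a6@(0,0):B a7@(0,2):B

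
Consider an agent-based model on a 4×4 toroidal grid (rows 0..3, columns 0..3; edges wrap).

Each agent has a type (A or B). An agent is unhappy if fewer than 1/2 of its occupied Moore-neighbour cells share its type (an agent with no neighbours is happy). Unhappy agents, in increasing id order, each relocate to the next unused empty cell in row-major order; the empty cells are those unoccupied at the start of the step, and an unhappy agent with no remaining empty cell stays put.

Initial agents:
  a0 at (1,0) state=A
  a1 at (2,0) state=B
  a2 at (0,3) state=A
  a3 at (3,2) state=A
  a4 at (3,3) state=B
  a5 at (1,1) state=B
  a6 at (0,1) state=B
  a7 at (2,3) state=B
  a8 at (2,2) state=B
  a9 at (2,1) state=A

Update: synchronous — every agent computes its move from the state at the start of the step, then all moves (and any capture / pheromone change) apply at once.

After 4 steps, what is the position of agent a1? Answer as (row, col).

(2, 0)

t=1: a0@(0,0):A a1@(2,0):B a2@(0,3):A a3@(0,2):A a4@(3,3):B a5@(1,1):B a6@(1,2):B a7@(2,3):B a8@(2,2):B a9@(1,3):A
t=2: a0@(0,0):A a1@(2,0):B a2@(0,3):A a3@(0,1):A a4@(3,3):B a5@(1,1):B a6@(1,2):B a7@(2,3):B a8@(2,2):B a9@(1,0):A
t=3: (unchanged — steady state)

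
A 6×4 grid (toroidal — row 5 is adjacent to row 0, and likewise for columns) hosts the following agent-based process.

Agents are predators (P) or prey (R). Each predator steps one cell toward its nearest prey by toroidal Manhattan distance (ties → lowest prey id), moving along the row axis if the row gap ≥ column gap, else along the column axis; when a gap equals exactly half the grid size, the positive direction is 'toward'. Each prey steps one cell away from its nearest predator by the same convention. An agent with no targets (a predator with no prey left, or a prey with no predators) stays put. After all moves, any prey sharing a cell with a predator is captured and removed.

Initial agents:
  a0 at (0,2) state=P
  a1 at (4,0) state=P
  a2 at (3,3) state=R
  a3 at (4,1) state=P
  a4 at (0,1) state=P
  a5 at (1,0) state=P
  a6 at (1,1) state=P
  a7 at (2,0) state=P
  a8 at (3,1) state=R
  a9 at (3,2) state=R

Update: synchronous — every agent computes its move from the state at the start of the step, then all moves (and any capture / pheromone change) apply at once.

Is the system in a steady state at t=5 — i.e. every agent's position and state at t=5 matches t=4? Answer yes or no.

t=1: a0@(1,2):P a1@(3,0):P a2@(2,3):R a3@(3,1):P a4@(1,1):P a5@(2,0):P a6@(2,1):P a7@(3,0):P a9@(2,2):R
t=2: a0@(2,2):P a1@(2,0):P a3@(2,1):P a4@(2,1):P a5@(2,3):P a6@(2,2):P a7@(2,0):P a9@(3,2):R
t=3: a0@(3,2):P a1@(2,1):P a3@(3,1):P a4@(3,1):P a5@(3,3):P a6@(3,2):P a7@(2,1):P a9@(4,2):R
t=4: a0@(4,2):P a1@(3,1):P a3@(4,1):P a4@(4,1):P a5@(4,3):P a6@(4,2):P a7@(3,1):P a9@(5,2):R
t=5: a0@(5,2):P a1@(4,1):P a3@(5,1):P a4@(5,1):P a5@(5,3):P a6@(5,2):P a7@(4,1):P a9@(0,2):R

no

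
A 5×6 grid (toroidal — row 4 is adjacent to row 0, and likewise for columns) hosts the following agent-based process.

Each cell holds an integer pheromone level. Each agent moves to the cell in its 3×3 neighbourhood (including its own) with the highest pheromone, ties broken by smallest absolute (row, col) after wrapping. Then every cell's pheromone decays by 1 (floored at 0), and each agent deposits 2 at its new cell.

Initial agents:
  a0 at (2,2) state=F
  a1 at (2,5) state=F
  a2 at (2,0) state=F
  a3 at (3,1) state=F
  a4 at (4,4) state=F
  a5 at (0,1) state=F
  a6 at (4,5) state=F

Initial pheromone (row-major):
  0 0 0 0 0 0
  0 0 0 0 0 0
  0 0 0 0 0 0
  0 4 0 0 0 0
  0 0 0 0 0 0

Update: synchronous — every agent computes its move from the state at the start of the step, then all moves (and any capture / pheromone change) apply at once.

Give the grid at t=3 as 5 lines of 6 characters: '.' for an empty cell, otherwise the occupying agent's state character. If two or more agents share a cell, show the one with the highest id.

t=1: a0@(3,1) a1@(1,0) a2@(3,1) a3@(3,1) a4@(0,3) a5@(0,0) a6@(0,0) | pheromone: 4 0 0 2 0 0 / 2 0 0 0 0 0 / 0 0 0 0 0 0 / 0 9 0 0 0 0 / 0 0 0 0 0 0
t=2: a0@(3,1) a1@(0,0) a2@(3,1) a3@(3,1) a4@(0,3) a5@(0,0) a6@(0,0) | pheromone: 9 0 0 3 0 0 / 1 0 0 0 0 0 / 0 0 0 0 0 0 / 0 14 0 0 0 0 / 0 0 0 0 0 0
t=3: a0@(3,1) a1@(0,0) a2@(3,1) a3@(3,1) a4@(0,3) a5@(0,0) a6@(0,0) | pheromone: 14 0 0 4 0 0 / 0 0 0 0 0 0 / 0 0 0 0 0 0 / 0 19 0 0 0 0 / 0 0 0 0 0 0

F..F..
......
......
.F....
......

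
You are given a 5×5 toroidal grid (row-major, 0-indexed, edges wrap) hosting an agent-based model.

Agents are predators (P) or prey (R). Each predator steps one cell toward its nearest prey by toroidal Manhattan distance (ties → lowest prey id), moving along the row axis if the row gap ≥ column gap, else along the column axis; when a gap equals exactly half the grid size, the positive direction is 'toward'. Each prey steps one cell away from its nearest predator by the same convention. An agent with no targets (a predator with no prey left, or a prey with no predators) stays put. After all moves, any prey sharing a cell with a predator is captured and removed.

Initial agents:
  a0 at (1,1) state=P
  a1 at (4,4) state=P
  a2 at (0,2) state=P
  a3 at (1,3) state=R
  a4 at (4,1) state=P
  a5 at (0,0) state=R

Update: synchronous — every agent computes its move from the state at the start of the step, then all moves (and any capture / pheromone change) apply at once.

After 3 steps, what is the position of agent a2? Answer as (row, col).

t=1: a0@(1,2):P a1@(0,4):P a2@(1,2):P a3@(1,4):R a4@(0,1):P a5@(4,0):R
t=2: a0@(1,3):P a1@(1,4):P a2@(1,3):P a3@(2,4):R a4@(4,1):P a5@(3,0):R
t=3: a0@(2,3):P a1@(2,4):P a2@(2,3):P a3@(3,4):R a4@(3,1):P a5@(2,0):R

(2, 3)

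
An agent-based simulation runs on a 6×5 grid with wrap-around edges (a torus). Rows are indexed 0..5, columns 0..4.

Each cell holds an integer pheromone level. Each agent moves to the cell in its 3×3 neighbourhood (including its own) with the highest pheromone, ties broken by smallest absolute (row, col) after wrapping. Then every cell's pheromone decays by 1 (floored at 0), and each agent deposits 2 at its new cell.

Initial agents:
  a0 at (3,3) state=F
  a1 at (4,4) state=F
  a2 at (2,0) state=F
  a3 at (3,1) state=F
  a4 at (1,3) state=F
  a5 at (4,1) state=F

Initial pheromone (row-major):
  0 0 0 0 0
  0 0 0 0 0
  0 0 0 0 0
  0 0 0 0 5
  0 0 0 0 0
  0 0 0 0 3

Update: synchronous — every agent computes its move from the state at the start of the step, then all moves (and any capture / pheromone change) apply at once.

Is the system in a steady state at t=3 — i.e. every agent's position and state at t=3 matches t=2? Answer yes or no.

t=1: a0@(3,4) a1@(3,4) a2@(3,4) a3@(2,0) a4@(0,2) a5@(3,0) | pheromone: 0 0 2 0 0 / 0 0 0 0 0 / 2 0 0 0 0 / 2 0 0 0 10 / 0 0 0 0 0 / 0 0 0 0 2
t=2: a0@(3,4) a1@(3,4) a2@(3,4) a3@(3,4) a4@(0,2) a5@(3,4) | pheromone: 0 0 3 0 0 / 0 0 0 0 0 / 1 0 0 0 0 / 1 0 0 0 19 / 0 0 0 0 0 / 0 0 0 0 1
t=3: a0@(3,4) a1@(3,4) a2@(3,4) a3@(3,4) a4@(0,2) a5@(3,4) | pheromone: 0 0 4 0 0 / 0 0 0 0 0 / 0 0 0 0 0 / 0 0 0 0 28 / 0 0 0 0 0 / 0 0 0 0 0

yes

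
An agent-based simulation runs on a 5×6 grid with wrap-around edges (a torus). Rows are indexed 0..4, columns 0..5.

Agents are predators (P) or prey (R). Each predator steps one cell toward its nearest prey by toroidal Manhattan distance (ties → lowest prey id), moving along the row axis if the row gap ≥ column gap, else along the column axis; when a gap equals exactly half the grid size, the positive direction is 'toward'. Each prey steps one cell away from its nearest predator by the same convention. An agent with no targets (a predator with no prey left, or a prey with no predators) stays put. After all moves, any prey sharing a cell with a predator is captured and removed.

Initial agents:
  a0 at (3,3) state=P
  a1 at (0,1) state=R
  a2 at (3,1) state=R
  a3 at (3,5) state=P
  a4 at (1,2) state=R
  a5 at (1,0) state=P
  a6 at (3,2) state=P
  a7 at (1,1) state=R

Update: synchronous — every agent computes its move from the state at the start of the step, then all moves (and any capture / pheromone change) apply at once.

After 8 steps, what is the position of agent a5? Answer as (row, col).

t=1: a0@(3,2):P a1@(4,1):R a3@(3,0):P a4@(1,3):R a5@(1,1):P a6@(3,1):P a7@(1,2):R
t=2: a0@(4,2):P a1@(0,1):R a3@(4,0):P a4@(1,4):R a5@(1,2):P a6@(4,1):P a7@(1,3):R
t=3: a0@(0,2):P a1@(1,1):R a3@(0,0):P a4@(1,5):R a5@(1,3):P a6@(0,1):P a7@(1,4):R
t=4: a0@(1,2):P a1@(2,1):R a3@(1,0):P a4@(2,5):R a5@(1,4):P a6@(1,1):P a7@(1,5):R
t=5: a0@(2,2):P a1@(3,1):R a3@(1,5):P a4@(3,5):R a5@(1,5):P a6@(2,1):P a7@(1,4):R
t=6: a0@(3,2):P a1@(4,1):R a3@(1,4):P a4@(4,5):R a5@(1,4):P a6@(3,1):P a7@(1,3):R
t=7: a0@(4,2):P a1@(0,1):R a3@(1,3):P a4@(3,5):R a5@(1,3):P a6@(4,1):P a7@(1,2):R
t=8: a0@(0,2):P a1@(1,1):R a3@(1,2):P a4@(3,4):R a5@(1,2):P a6@(0,1):P a7@(1,1):R

(1, 2)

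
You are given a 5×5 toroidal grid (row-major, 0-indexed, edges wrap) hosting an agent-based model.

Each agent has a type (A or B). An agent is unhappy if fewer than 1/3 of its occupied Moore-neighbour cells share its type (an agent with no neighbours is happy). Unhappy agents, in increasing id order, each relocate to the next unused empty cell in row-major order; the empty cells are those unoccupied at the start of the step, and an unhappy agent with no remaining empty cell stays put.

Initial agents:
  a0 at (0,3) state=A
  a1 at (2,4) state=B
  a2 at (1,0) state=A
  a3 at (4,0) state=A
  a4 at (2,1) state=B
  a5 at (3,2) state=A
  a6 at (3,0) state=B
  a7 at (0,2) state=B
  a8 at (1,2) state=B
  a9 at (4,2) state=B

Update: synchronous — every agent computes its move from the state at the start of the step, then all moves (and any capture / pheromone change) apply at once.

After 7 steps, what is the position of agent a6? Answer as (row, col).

t=1: a0@(0,0):A a1@(2,4):B a2@(0,1):A a3@(0,4):A a4@(2,1):B a5@(1,1):A a6@(3,0):B a7@(0,2):B a8@(1,2):B a9@(4,2):B
t=2: (unchanged — steady state)

(3, 0)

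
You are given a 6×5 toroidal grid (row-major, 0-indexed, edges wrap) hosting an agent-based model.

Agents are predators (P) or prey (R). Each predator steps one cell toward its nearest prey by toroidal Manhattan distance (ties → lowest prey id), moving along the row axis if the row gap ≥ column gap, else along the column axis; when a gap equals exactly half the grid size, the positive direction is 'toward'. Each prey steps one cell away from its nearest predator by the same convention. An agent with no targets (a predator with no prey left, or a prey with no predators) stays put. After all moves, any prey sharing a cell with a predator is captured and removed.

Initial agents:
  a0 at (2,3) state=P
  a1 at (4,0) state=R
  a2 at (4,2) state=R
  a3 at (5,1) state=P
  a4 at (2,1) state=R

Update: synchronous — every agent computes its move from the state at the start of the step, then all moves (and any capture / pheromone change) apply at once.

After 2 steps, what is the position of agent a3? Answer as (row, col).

(3, 1)

t=1: a0@(2,2):P a1@(3,0):R a2@(3,2):R a3@(4,1):P a4@(2,0):R
t=2: a0@(3,2):P a1@(2,0):R a2@(4,2):R a3@(3,1):P a4@(2,4):R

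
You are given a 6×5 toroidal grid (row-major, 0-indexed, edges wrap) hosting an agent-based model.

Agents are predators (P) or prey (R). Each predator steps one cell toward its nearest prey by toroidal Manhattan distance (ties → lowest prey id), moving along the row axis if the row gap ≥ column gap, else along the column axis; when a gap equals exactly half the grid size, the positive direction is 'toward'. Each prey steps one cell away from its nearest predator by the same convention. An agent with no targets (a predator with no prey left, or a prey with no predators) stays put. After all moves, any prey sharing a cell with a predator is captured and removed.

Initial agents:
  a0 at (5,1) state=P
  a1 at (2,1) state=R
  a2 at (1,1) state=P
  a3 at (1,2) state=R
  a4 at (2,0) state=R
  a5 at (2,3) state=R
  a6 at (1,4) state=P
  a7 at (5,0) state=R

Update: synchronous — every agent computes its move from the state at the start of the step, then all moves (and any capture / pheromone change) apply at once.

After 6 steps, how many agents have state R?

3

t=1: a0@(5,0):P a1@(3,1):R a2@(2,1):P a4@(3,0):R a5@(3,3):R a6@(1,3):P a7@(5,4):R
t=2: a0@(5,4):P a1@(4,1):R a2@(3,1):P a4@(2,0):R a5@(4,3):R a6@(2,3):P a7@(5,3):R
t=3: a0@(5,3):P a1@(5,1):R a2@(4,1):P a4@(1,0):R a5@(3,3):R a6@(2,4):P a7@(5,2):R
t=4: a0@(5,2):P a1@(0,1):R a2@(5,1):P a4@(0,0):R a5@(2,3):R a6@(1,4):P
t=5: a0@(0,2):P a1@(1,1):R a2@(0,1):P a4@(1,0):R a5@(3,3):R a6@(0,4):P
t=6: a0@(1,2):P a1@(2,1):R a2@(1,1):P a4@(2,0):R a5@(2,3):R a6@(1,4):P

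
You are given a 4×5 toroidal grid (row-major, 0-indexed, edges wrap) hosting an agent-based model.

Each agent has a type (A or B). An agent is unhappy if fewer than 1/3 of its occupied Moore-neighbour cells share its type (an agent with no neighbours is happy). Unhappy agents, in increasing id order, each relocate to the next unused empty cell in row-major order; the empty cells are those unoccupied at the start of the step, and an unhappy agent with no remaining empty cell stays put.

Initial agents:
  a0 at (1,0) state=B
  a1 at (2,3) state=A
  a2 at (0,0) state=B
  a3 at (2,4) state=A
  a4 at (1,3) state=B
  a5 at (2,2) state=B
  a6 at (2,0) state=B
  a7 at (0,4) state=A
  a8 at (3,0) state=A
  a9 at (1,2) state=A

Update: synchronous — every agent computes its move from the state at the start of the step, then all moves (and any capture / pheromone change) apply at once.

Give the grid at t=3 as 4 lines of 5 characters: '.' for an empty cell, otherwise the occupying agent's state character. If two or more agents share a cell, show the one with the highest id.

BBA..
BBAA.
B..AA
.....

t=1: a0@(1,0):B a1@(2,3):A a2@(0,0):B a3@(2,4):A a4@(0,1):B a5@(2,2):B a6@(2,0):B a7@(0,2):A a8@(3,0):A a9@(1,2):A
t=2: a0@(1,0):B a1@(2,3):A a2@(0,0):B a3@(2,4):A a4@(0,1):B a5@(0,3):B a6@(2,0):B a7@(0,2):A a8@(0,4):A a9@(1,2):A
t=3: a0@(1,0):B a1@(2,3):A a2@(0,0):B a3@(2,4):A a4@(0,1):B a5@(1,1):B a6@(2,0):B a7@(0,2):A a8@(1,3):A a9@(1,2):A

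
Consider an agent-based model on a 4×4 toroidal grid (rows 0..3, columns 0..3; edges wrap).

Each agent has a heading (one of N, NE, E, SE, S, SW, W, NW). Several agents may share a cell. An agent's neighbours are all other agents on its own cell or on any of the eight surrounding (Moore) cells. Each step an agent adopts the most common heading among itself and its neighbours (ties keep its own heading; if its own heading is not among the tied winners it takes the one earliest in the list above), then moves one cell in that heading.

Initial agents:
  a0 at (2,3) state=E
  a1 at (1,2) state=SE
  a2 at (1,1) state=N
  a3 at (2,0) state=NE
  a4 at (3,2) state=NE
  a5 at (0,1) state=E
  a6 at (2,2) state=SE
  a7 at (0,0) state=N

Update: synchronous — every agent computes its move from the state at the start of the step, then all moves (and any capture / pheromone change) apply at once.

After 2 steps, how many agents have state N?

3

t=1: a0@(1,0):NE a1@(2,3):SE a2@(0,1):N a3@(1,1):NE a4@(3,3):E a5@(3,1):N a6@(3,3):SE a7@(3,0):N
t=2: a0@(0,1):NE a1@(3,0):SE a2@(3,1):N a3@(0,2):NE a4@(0,0):SE a5@(2,1):N a6@(0,0):SE a7@(2,0):N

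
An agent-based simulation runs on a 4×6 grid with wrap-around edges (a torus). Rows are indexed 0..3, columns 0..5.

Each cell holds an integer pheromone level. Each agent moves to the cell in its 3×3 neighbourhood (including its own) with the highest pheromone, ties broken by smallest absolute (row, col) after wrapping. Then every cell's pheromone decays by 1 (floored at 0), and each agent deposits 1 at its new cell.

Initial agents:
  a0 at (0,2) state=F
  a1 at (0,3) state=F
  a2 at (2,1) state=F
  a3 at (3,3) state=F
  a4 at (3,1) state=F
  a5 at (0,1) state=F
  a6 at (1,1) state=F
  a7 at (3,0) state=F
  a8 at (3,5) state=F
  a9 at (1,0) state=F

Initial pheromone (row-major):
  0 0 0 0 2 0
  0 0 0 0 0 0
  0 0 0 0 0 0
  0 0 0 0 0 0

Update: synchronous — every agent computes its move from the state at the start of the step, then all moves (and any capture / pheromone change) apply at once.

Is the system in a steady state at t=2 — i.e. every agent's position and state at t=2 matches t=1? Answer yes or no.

t=1: a0@(0,1) a1@(0,4) a2@(1,0) a3@(0,4) a4@(0,0) a5@(0,0) a6@(0,0) a7@(0,0) a8@(0,4) a9@(0,0) | pheromone: 5 1 0 0 4 0 / 1 0 0 0 0 0 / 0 0 0 0 0 0 / 0 0 0 0 0 0
t=2: a0@(0,0) a1@(0,4) a2@(0,0) a3@(0,4) a4@(0,0) a5@(0,0) a6@(0,0) a7@(0,0) a8@(0,4) a9@(0,0) | pheromone: 11 0 0 0 6 0 / 0 0 0 0 0 0 / 0 0 0 0 0 0 / 0 0 0 0 0 0

no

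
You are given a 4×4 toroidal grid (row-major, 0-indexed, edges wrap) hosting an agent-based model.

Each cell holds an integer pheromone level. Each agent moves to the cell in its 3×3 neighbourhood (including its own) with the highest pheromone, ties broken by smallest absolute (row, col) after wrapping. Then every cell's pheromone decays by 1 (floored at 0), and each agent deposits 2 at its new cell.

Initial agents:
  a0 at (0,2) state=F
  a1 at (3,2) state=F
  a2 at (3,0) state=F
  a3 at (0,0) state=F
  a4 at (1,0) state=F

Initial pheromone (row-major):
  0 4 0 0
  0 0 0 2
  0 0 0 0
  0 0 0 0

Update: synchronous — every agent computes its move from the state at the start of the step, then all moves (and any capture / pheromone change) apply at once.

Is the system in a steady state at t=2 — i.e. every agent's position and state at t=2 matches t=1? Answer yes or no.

yes

t=1: a0@(0,1) a1@(0,1) a2@(0,1) a3@(0,1) a4@(0,1) | pheromone: 0 13 0 0 / 0 0 0 1 / 0 0 0 0 / 0 0 0 0
t=2: a0@(0,1) a1@(0,1) a2@(0,1) a3@(0,1) a4@(0,1) | pheromone: 0 22 0 0 / 0 0 0 0 / 0 0 0 0 / 0 0 0 0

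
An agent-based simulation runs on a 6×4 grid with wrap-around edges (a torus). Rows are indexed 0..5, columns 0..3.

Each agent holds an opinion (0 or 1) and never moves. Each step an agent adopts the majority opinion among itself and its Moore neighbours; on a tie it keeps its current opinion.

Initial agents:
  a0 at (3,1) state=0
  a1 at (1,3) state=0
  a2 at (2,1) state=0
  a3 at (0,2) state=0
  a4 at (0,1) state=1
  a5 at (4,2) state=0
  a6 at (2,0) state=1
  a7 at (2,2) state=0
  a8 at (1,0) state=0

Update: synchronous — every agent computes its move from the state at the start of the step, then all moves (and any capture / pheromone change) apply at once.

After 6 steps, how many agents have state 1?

t=1: a0@(3,1):0 a1@(1,3):0 a2@(2,1):0 a3@(0,2):0 a4@(0,1):0 a5@(4,2):0 a6@(2,0):0 a7@(2,2):0 a8@(1,0):0
t=2: (unchanged — steady state)

0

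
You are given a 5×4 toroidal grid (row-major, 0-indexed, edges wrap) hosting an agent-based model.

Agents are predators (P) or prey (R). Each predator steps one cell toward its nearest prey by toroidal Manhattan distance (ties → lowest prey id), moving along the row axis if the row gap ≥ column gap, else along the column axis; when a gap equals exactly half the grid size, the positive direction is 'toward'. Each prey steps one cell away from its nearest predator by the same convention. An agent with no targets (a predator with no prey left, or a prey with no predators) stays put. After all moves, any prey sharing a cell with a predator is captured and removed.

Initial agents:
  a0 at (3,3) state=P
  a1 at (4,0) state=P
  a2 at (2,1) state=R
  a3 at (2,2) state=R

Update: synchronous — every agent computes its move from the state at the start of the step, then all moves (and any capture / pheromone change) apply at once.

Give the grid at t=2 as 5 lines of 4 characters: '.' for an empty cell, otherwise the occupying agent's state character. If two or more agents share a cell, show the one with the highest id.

..R.
....
PR..
....
....

t=1: a0@(2,3):P a1@(3,0):P a2@(2,0):R a3@(1,2):R
t=2: a0@(2,0):P a1@(2,0):P a2@(2,1):R a3@(0,2):R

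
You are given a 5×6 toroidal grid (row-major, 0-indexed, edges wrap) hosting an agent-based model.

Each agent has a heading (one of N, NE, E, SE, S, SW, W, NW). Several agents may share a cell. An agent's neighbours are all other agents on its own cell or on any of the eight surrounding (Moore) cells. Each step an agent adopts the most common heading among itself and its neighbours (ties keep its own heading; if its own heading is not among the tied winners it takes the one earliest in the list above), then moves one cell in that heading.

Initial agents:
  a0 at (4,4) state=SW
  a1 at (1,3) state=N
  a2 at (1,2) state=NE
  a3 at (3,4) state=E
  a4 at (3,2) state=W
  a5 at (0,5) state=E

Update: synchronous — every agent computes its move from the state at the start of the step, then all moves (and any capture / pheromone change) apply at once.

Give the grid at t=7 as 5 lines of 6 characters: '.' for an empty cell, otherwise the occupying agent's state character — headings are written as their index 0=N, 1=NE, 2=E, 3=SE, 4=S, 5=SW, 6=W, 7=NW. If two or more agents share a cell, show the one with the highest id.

t=1: a0@(4,5):E a1@(0,3):N a2@(0,3):NE a3@(3,5):E a4@(3,1):W a5@(0,0):E
t=2: a0@(4,0):E a1@(4,3):N a2@(4,4):NE a3@(3,0):E a4@(3,0):W a5@(0,1):E
t=3: a0@(4,1):E a1@(3,3):N a2@(3,5):NE a3@(3,1):E a4@(3,1):E a5@(0,2):E
t=4: a0@(4,2):E a1@(2,3):N a2@(2,0):NE a3@(3,2):E a4@(3,2):E a5@(0,3):E
t=5: a0@(4,3):E a1@(2,4):E a2@(1,1):NE a3@(3,3):E a4@(3,3):E a5@(0,4):E
t=6: a0@(4,4):E a1@(2,5):E a2@(0,2):NE a3@(3,4):E a4@(3,4):E a5@(0,5):E
t=7: a0@(4,5):E a1@(2,0):E a2@(4,3):NE a3@(3,5):E a4@(3,5):E a5@(0,0):E

2.....
......
2.....
.....2
...1.2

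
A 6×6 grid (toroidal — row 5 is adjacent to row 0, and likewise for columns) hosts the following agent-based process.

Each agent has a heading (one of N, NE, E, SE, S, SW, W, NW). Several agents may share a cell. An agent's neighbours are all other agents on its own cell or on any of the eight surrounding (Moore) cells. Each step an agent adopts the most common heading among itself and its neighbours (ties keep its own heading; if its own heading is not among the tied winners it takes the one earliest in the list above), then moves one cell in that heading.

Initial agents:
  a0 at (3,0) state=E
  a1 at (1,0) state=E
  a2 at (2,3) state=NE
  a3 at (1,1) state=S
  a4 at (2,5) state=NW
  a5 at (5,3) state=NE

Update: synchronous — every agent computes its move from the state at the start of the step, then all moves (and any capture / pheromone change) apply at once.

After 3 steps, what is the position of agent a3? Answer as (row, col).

t=1: a0@(3,1):E a1@(1,1):E a2@(1,4):NE a3@(2,1):S a4@(2,0):E a5@(4,4):NE
t=2: a0@(3,2):E a1@(1,2):E a2@(0,5):NE a3@(2,2):E a4@(2,1):E a5@(3,5):NE
t=3: a0@(3,3):E a1@(1,3):E a2@(5,0):NE a3@(2,3):E a4@(2,2):E a5@(2,0):NE

(2, 3)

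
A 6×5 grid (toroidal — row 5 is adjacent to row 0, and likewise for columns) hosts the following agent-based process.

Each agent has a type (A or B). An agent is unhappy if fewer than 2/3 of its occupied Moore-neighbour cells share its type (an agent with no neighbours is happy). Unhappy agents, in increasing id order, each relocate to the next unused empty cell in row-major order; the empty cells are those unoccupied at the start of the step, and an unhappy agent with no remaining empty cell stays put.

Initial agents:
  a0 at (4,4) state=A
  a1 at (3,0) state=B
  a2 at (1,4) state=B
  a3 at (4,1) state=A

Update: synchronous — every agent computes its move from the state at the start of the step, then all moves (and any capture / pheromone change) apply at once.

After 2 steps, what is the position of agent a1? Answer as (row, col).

(0, 4)

t=1: a0@(0,0):A a1@(0,1):B a2@(1,4):B a3@(0,2):A
t=2: a0@(0,3):A a1@(0,4):B a2@(1,0):B a3@(1,1):A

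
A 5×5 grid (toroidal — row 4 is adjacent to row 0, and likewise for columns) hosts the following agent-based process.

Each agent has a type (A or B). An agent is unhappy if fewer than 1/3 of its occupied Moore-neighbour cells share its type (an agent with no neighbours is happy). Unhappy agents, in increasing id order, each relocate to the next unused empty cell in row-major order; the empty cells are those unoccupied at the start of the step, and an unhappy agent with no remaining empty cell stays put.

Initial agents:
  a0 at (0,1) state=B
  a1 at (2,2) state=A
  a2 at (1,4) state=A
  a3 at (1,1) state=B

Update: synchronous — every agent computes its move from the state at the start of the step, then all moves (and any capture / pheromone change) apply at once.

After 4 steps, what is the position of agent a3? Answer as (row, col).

(1, 1)

t=1: a0@(0,1):B a1@(0,0):A a2@(1,4):A a3@(1,1):B
t=2: (unchanged — steady state)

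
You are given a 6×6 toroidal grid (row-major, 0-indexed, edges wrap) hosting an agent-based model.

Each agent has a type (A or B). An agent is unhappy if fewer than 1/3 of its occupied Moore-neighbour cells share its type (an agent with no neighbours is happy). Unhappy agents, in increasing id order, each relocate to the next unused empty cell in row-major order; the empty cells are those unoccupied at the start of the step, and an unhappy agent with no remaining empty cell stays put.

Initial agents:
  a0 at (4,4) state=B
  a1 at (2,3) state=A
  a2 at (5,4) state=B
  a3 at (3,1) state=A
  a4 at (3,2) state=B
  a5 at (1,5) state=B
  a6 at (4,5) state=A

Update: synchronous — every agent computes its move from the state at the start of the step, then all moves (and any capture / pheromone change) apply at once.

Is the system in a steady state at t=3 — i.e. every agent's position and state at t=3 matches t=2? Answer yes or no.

yes

t=1: a0@(4,4):B a1@(0,0):A a2@(5,4):B a3@(0,1):A a4@(0,2):B a5@(1,5):B a6@(0,3):A
t=2: a0@(4,4):B a1@(0,0):A a2@(5,4):B a3@(0,1):A a4@(0,4):B a5@(0,5):B a6@(1,0):A
t=3: (unchanged — steady state)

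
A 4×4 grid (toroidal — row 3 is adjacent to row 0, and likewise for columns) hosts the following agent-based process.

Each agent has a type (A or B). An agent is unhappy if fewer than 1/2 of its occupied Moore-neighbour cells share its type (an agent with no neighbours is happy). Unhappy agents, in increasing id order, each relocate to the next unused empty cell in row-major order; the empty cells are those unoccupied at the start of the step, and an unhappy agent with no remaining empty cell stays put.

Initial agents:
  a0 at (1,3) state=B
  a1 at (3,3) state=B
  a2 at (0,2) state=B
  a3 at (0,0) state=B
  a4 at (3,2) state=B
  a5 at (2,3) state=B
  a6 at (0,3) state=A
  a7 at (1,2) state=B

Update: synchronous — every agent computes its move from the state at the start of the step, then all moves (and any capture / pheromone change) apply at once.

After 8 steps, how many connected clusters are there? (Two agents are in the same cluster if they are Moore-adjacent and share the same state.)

2

t=1: a0@(1,3):B a1@(3,3):B a2@(0,2):B a3@(0,0):B a4@(3,2):B a5@(2,3):B a6@(0,1):A a7@(1,2):B
t=2: a0@(1,3):B a1@(3,3):B a2@(0,2):B a3@(0,0):B a4@(3,2):B a5@(2,3):B a6@(0,3):A a7@(1,2):B
t=3: a0@(1,3):B a1@(3,3):B a2@(0,2):B a3@(0,0):B a4@(3,2):B a5@(2,3):B a6@(0,1):A a7@(1,2):B
t=4: a0@(1,3):B a1@(3,3):B a2@(0,2):B a3@(0,0):B a4@(3,2):B a5@(2,3):B a6@(0,3):A a7@(1,2):B
t=5: a0@(1,3):B a1@(3,3):B a2@(0,2):B a3@(0,0):B a4@(3,2):B a5@(2,3):B a6@(0,1):A a7@(1,2):B
t=6: a0@(1,3):B a1@(3,3):B a2@(0,2):B a3@(0,0):B a4@(3,2):B a5@(2,3):B a6@(0,3):A a7@(1,2):B
t=7: a0@(1,3):B a1@(3,3):B a2@(0,2):B a3@(0,0):B a4@(3,2):B a5@(2,3):B a6@(0,1):A a7@(1,2):B
t=8: a0@(1,3):B a1@(3,3):B a2@(0,2):B a3@(0,0):B a4@(3,2):B a5@(2,3):B a6@(0,3):A a7@(1,2):B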